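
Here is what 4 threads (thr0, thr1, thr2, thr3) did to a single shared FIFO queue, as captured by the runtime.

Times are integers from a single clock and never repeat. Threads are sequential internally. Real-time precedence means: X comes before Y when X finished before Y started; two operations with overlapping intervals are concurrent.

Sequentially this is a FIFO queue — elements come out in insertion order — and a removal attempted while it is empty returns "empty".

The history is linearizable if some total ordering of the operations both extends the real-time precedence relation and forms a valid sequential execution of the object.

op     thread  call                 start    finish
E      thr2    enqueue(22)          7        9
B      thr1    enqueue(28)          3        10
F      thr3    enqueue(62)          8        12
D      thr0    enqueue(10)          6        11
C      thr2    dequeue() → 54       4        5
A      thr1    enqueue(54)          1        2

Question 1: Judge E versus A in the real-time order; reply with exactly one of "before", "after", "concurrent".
after

E spans [7,9], A spans [1,2]
resp(A)=2 < inv(E)=7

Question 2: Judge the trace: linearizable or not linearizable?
linearizable

one valid linearization: A, B, C, D, E, F
1. A enqueue(54), leaving queue <54>
2. B enqueue(28), leaving queue <54,28>
3. C dequeue() → 54, leaving queue <28>
4. D enqueue(10), leaving queue <28,10>
5. E enqueue(22), leaving queue <28,10,22>
6. F enqueue(62), leaving queue <28,10,22,62>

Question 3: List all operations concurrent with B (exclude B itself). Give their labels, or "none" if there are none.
C, D, E, F

B spans [3,10]; an op avoiding the whole window 3..10 is ordered, any other is concurrent
A [1,2]: before
C [4,5]: concurrent
D [6,11]: concurrent
E [7,9]: concurrent
F [8,12]: concurrent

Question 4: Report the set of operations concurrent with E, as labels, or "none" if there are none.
B, D, F

E runs from 7 to 9; window-overlapping ops are concurrent
A [1,2]: before
B [3,10]: concurrent
C [4,5]: before
D [6,11]: concurrent
F [8,12]: concurrent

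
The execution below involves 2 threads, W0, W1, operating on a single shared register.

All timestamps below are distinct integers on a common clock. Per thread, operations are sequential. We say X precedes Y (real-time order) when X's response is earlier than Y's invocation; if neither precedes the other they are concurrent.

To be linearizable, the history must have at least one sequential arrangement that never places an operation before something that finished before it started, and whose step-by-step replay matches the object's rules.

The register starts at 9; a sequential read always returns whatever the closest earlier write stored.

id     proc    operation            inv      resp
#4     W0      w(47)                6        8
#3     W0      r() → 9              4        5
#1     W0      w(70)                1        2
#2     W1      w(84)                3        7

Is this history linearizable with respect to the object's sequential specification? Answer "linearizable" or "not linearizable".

not linearizable

the violation lands at event 5, #3's response at time 5: events 1..4 linearize, events 1..5 do not
one real-time candidate order over the 2 completed operations — the register replay rejects it
every completion of the 1 pending operation (#2) was checked; none linearizes
sample order #1, #3 (pending dropped) stalls at step 2 — #3 r() → 9 has no legal effect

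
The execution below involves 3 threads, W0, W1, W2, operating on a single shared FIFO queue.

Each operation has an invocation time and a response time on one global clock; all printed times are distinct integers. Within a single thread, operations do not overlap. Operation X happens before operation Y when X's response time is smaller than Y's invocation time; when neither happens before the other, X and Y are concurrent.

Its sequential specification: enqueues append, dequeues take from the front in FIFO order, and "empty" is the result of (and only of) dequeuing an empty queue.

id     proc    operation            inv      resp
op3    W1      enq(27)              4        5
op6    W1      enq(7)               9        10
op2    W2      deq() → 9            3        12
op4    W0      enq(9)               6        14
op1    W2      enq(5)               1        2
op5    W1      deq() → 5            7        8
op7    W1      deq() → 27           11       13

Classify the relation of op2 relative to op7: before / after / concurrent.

op2 spans [3,12], op7 spans [11,13]
the intervals overlap in both directions

concurrent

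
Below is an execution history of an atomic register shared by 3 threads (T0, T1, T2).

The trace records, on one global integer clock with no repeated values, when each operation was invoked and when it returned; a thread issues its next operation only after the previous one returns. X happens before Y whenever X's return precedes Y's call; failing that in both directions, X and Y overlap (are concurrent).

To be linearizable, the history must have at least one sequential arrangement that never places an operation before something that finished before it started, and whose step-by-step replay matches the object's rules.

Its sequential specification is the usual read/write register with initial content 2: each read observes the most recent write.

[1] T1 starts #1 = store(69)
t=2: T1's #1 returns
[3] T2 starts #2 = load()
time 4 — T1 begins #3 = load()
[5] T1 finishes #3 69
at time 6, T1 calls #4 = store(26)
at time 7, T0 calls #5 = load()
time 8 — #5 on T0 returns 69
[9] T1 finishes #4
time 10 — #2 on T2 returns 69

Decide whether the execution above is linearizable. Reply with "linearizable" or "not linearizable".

one valid linearization: #1, #2, #3, #5, #4
after step 1 (#1 store(69)): value 69
after step 2 (#2 load() → 69): value 69
after step 3 (#3 load() → 69): value 69
after step 4 (#5 load() → 69): value 69
after step 5 (#4 store(26)): value 26

linearizable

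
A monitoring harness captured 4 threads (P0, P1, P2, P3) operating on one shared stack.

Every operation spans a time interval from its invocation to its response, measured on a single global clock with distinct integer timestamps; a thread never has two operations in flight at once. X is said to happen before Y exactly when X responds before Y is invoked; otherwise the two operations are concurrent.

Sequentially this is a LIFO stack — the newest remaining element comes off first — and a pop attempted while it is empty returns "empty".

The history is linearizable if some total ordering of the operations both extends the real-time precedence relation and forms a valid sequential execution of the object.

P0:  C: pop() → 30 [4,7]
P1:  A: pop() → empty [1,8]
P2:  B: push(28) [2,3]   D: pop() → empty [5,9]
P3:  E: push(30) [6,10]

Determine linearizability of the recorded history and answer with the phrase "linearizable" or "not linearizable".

events 1..8 are fine; event 9 — the response of D at time 9 — makes the prefix non-linearizable
checked exhaustively: 8 real-time-consistent orders of 4 completed operations, zero legal stack replays
no escape via the 1 pending operation (E): every completion choice fails
e.g. A, B, C, D (pending dropped): illegal at step 3, since C pop() → 30 cannot apply there
e.g. A, B, D, C (pending dropped): illegal at step 3, since D pop() → empty cannot apply there

not linearizable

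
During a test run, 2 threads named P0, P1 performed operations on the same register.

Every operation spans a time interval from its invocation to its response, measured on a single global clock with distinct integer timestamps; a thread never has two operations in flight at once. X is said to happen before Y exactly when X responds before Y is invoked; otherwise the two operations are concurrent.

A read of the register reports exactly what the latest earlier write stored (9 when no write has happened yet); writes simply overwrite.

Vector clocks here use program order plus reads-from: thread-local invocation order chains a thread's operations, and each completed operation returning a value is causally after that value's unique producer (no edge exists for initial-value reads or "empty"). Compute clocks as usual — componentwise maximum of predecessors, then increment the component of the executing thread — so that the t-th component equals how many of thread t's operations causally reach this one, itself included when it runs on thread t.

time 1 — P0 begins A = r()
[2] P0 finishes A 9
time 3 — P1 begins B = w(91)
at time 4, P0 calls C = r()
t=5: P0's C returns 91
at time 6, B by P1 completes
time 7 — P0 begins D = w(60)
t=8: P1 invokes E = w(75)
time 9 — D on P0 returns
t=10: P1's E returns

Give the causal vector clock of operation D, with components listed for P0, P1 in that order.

(3, 1)

B, invoked 3, has no incoming edges; only P1's bump applies → (0, 1)
A, invoked 1, has no incoming edges; only P0's bump applies → (1, 0)
invoked at 8, E merges VC(B)=(0, 1) and bumps P1's slot → (0, 2)
invoked at 4, C merges VC(A)=(1, 0), VC(B)=(0, 1) and bumps P0's slot → (2, 1)
invoked at 7, D merges VC(C)=(2, 1) and bumps P0's slot → (3, 1)
target: VC(D) = (3, 1)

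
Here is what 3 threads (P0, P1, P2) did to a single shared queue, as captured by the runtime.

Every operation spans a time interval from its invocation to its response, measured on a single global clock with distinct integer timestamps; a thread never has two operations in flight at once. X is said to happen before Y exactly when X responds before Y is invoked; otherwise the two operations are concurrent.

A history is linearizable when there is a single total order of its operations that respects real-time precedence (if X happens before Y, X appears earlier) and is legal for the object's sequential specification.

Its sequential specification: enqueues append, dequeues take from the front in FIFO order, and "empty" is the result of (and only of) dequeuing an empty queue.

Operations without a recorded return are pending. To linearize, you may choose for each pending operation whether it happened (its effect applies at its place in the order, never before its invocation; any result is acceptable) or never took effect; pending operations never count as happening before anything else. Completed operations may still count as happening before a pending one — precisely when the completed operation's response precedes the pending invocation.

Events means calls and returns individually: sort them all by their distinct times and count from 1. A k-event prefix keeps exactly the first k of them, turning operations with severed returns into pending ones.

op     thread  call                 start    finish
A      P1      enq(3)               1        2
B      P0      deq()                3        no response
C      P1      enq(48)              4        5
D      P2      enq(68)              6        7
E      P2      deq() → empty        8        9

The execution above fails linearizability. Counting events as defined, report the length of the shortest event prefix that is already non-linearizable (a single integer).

9

events 1..8 are linearizable, e.g. via A, B, C, D:
1. A enq(3), leaving queue <3>
2. B deq() (pending, included), leaving queue <>
3. C enq(48), leaving queue <48>
4. D enq(68), leaving queue <48,68>
once event 9 joins (E's response, time 9), exhaustive search finds no witness
include/drop combinations of the 1 pending operation (B) were all tried; none helps
take A, C, D, E (pending dropped): step 4 already fails, because E deq() → empty cannot occur there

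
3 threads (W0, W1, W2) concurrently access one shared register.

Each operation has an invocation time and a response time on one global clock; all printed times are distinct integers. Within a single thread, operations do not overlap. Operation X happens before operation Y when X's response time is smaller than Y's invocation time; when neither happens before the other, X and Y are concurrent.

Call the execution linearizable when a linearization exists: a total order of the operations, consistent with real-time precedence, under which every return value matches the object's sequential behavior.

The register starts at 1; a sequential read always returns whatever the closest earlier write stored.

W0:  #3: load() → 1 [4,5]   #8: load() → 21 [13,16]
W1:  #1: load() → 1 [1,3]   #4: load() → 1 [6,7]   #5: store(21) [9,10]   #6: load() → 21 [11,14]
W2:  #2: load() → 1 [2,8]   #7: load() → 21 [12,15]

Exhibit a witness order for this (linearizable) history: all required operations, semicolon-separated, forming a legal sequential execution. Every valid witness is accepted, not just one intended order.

after step 1 (#1 load() → 1): value 1
after step 2 (#2 load() → 1): value 1
after step 3 (#3 load() → 1): value 1
after step 4 (#4 load() → 1): value 1
after step 5 (#5 store(21)): value 21
after step 6 (#6 load() → 21): value 21
after step 7 (#7 load() → 21): value 21
after step 8 (#8 load() → 21): value 21

#1; #2; #3; #4; #5; #6; #7; #8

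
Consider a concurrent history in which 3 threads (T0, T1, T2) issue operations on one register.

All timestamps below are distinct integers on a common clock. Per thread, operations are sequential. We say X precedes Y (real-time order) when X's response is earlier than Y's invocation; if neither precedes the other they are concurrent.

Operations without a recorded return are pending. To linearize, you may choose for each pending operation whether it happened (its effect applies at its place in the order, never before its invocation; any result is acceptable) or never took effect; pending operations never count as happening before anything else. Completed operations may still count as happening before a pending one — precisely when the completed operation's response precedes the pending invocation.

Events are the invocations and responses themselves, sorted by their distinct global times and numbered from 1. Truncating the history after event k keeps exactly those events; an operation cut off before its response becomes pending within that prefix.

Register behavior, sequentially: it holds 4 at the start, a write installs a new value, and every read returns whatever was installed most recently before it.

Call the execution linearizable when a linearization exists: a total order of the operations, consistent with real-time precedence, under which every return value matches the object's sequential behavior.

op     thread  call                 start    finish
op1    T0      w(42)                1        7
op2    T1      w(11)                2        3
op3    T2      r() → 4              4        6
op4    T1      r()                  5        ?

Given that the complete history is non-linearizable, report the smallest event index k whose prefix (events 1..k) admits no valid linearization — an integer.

6

events 1..5 are linearizable, e.g. via op1, op2:
1. op1 w(42) (pending, included), leaving value 42
2. op2 w(11), leaving value 11
with event 6 included (op3 responding at time 6), all real-time-consistent orders fail
no completion choice of the 2 pending operations (op1, op4) rescues it — every subset was tried
take op2, op3 (pending dropped): step 2 already fails, because op3 r() → 4 cannot occur there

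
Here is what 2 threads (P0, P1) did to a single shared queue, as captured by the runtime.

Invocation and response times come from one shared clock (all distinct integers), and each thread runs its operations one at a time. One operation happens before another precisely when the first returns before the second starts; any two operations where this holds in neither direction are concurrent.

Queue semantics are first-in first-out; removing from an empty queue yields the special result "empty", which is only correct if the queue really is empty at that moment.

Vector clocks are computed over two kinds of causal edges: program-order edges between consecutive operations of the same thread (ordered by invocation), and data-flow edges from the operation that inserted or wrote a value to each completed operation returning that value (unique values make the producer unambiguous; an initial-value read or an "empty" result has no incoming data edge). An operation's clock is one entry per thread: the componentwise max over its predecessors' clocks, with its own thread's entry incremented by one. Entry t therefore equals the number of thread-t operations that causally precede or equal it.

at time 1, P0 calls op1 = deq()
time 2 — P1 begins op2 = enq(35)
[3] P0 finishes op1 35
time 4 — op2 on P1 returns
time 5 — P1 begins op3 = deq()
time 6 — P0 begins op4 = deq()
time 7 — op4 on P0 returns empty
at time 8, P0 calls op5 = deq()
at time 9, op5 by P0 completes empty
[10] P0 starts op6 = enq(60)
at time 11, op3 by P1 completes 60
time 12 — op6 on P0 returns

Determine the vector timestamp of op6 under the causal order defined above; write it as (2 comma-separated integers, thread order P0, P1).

(4, 1)

invoked at 2, op2 has no predecessors; its own P1 bump gives (0, 1)
from VC(op2)=(0, 1), op1 (invoked 1) maxes components and bumps P0 → (1, 1)
from VC(op1)=(1, 1), op4 (invoked 6) maxes components and bumps P0 → (2, 1)
from VC(op4)=(2, 1), op5 (invoked 8) maxes components and bumps P0 → (3, 1)
from VC(op5)=(3, 1), op6 (invoked 10) maxes components and bumps P0 → (4, 1)
from VC(op2)=(0, 1), VC(op6)=(4, 1), op3 (invoked 5) maxes components and bumps P1 → (4, 2)
target: VC(op6) = (4, 1)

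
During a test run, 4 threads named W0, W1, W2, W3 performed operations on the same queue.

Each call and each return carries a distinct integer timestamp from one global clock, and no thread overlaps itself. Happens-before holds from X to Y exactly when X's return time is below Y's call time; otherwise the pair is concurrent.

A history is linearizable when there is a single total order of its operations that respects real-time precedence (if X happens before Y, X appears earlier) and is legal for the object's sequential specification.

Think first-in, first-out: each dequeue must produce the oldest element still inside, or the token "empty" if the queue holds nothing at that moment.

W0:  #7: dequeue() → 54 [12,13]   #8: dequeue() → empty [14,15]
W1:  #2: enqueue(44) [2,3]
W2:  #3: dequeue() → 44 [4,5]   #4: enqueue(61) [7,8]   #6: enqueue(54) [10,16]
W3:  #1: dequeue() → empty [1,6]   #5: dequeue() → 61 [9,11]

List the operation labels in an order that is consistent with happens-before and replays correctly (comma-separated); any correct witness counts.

#1, #2, #3, #4, #5, #6, #7, #8

step 1: #1 dequeue() → empty — queue <>
step 2: #2 enqueue(44) — queue <44>
step 3: #3 dequeue() → 44 — queue <>
step 4: #4 enqueue(61) — queue <61>
step 5: #5 dequeue() → 61 — queue <>
step 6: #6 enqueue(54) — queue <54>
step 7: #7 dequeue() → 54 — queue <>
step 8: #8 dequeue() → empty — queue <>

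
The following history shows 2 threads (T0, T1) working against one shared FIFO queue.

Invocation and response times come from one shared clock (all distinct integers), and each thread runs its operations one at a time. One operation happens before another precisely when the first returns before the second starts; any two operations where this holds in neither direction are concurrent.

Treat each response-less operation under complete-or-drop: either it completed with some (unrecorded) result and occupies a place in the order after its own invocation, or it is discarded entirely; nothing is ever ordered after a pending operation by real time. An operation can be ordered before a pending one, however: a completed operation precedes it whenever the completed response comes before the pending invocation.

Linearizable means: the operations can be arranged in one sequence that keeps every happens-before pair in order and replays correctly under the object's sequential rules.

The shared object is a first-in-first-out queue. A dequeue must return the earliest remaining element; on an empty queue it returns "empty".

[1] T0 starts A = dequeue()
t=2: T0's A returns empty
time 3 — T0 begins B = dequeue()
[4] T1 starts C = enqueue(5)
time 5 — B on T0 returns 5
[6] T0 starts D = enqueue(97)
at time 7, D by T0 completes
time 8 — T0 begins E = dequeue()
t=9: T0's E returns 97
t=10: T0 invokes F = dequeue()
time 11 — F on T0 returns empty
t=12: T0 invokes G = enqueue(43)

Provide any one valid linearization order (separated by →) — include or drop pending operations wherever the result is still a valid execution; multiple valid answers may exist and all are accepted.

A → C → B → D → E → F

1. A dequeue() → empty, leaving queue <>
2. C enqueue(5) (pending, included), leaving queue <5>
3. B dequeue() → 5, leaving queue <>
4. D enqueue(97), leaving queue <97>
5. E dequeue() → 97, leaving queue <>
6. F dequeue() → empty, leaving queue <>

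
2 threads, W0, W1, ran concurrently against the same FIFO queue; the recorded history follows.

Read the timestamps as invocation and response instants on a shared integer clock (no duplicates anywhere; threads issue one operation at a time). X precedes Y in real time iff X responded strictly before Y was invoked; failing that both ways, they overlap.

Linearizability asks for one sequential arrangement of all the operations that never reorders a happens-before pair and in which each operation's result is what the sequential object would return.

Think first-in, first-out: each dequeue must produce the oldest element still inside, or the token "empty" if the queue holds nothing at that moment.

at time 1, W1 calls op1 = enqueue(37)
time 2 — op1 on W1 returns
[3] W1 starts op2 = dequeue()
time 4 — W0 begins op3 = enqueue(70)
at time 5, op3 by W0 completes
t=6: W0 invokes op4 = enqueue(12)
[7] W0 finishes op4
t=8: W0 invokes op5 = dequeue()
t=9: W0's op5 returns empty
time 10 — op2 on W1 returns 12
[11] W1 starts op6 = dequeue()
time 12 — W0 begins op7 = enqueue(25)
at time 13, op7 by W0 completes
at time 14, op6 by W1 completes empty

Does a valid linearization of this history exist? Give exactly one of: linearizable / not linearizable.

not linearizable

events 1..8 are fine; event 9 — the response of op5 at time 9 — makes the prefix non-linearizable
the completed operations (4 total) allow one real-time order; the FIFO queue replay rejects it
no escape via the 1 pending operation (op2): every completion choice fails
for example op1, op3, op4, op5 (pending dropped) fails at step 4: op5 dequeue() → empty is not legal there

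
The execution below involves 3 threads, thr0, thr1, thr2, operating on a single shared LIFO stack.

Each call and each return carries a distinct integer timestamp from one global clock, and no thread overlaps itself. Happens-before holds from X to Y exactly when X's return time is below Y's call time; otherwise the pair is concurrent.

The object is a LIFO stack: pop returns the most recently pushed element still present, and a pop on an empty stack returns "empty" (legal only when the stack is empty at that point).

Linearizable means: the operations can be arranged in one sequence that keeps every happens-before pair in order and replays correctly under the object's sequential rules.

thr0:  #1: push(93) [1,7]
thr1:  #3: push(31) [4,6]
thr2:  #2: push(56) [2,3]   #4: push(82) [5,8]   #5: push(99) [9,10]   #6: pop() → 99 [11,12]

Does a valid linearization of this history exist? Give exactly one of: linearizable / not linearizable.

linearizable

one valid linearization: #1, #2, #3, #4, #5, #6
1. #1 push(93), leaving stack <93>
2. #2 push(56), leaving stack <93,56>
3. #3 push(31), leaving stack <93,56,31>
4. #4 push(82), leaving stack <93,56,31,82>
5. #5 push(99), leaving stack <93,56,31,82,99>
6. #6 pop() → 99, leaving stack <93,56,31,82>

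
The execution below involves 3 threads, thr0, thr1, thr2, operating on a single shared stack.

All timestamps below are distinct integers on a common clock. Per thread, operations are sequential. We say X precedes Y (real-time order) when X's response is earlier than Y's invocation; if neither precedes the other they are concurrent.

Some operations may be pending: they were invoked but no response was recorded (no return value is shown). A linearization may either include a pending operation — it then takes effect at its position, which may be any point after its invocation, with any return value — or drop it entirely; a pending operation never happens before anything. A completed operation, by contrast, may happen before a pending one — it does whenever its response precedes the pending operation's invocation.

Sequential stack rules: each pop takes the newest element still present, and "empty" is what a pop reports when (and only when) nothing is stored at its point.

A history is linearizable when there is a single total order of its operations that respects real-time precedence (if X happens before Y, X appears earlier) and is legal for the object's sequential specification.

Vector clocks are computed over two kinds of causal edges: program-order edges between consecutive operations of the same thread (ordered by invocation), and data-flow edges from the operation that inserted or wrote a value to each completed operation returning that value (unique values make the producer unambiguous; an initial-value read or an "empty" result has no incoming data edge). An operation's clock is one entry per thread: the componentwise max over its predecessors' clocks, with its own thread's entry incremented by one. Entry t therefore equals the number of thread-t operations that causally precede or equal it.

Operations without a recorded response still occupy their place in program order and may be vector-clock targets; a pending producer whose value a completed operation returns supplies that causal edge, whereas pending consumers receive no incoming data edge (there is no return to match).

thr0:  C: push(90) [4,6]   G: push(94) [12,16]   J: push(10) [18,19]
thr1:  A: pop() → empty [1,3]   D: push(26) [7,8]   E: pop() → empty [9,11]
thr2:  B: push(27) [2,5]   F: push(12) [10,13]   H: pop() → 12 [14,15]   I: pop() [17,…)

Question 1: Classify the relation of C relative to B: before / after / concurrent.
Answer: concurrent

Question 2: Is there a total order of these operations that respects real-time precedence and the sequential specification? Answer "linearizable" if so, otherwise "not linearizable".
not linearizable

cut after 10 events: linearizable; cut after 11 events (E responds, time 11): not linearizable
5 completed operations, 3 real-time-consistent orders — every stack replay fails
no escape via the 1 pending operation (F): every completion choice fails
one such order, A, B, C, D, E (pending dropped), breaks at step 5 where E pop() → empty is illegal
one such order, A, C, B, D, E (pending dropped), breaks at step 5 where E pop() → empty is illegal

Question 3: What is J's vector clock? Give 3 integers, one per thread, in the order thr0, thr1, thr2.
Answer: (3, 0, 0)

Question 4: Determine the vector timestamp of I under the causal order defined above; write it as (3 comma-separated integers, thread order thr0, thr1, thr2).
Answer: (0, 0, 4)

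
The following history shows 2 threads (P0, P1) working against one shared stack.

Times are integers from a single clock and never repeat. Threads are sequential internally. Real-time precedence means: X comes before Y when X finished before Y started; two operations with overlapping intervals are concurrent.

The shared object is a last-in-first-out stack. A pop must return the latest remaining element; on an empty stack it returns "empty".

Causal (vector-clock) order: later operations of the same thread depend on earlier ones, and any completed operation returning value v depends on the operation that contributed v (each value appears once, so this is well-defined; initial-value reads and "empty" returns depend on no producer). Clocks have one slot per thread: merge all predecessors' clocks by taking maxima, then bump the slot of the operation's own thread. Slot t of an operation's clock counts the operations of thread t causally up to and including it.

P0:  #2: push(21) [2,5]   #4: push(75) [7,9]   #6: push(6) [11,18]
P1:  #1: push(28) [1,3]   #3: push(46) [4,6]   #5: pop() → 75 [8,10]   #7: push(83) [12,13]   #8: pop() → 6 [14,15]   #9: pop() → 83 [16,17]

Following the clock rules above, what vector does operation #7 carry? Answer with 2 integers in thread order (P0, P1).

(2, 4)

#1, invoked 1, has no incoming edges; only P1's bump applies → (0, 1)
#2, invoked 2, has no incoming edges; only P0's bump applies → (1, 0)
merge at #3 (invoked 4): VC(#1)=(0, 1), own-thread bump on P1 → (0, 2)
merge at #4 (invoked 7): VC(#2)=(1, 0), own-thread bump on P0 → (2, 0)
merge at #6 (invoked 11): VC(#4)=(2, 0), own-thread bump on P0 → (3, 0)
merge at #5 (invoked 8): VC(#3)=(0, 2), VC(#4)=(2, 0), own-thread bump on P1 → (2, 3)
merge at #7 (invoked 12): VC(#5)=(2, 3), own-thread bump on P1 → (2, 4)
merge at #8 (invoked 14): VC(#6)=(3, 0), VC(#7)=(2, 4), own-thread bump on P1 → (3, 5)
merge at #9 (invoked 16): VC(#7)=(2, 4), VC(#8)=(3, 5), own-thread bump on P1 → (3, 6)
target: VC(#7) = (2, 4)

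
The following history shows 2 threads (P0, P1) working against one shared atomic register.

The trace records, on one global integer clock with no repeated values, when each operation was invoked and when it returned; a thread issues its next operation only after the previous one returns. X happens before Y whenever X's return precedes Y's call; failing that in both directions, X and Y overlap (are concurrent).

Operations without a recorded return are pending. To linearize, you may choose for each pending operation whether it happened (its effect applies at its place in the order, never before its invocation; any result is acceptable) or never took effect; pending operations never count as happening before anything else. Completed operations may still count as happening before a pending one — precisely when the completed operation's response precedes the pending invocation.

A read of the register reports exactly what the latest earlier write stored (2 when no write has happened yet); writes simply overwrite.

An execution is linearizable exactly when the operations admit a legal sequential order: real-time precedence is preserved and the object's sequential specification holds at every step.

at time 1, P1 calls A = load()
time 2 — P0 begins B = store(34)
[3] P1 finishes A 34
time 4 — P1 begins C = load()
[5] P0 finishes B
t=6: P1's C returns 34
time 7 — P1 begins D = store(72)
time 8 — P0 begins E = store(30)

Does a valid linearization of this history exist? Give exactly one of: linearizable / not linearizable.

linearizable

one valid linearization: B, A, C
1. B store(34), leaving value 34
2. A load() → 34, leaving value 34
3. C load() → 34, leaving value 34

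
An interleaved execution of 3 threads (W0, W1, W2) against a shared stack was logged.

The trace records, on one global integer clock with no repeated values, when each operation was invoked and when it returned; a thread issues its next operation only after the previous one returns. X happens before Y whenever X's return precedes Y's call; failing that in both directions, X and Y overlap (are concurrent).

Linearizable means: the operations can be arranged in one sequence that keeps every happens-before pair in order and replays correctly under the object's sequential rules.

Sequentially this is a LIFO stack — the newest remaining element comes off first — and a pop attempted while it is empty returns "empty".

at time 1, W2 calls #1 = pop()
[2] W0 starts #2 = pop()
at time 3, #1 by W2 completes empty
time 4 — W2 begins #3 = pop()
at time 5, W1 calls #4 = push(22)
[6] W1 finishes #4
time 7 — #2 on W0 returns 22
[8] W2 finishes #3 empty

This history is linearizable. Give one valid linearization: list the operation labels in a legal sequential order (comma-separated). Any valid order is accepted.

#1, #3, #4, #2

after step 1 (#1 pop() → empty): stack <>
after step 2 (#3 pop() → empty): stack <>
after step 3 (#4 push(22)): stack <22>
after step 4 (#2 pop() → 22): stack <>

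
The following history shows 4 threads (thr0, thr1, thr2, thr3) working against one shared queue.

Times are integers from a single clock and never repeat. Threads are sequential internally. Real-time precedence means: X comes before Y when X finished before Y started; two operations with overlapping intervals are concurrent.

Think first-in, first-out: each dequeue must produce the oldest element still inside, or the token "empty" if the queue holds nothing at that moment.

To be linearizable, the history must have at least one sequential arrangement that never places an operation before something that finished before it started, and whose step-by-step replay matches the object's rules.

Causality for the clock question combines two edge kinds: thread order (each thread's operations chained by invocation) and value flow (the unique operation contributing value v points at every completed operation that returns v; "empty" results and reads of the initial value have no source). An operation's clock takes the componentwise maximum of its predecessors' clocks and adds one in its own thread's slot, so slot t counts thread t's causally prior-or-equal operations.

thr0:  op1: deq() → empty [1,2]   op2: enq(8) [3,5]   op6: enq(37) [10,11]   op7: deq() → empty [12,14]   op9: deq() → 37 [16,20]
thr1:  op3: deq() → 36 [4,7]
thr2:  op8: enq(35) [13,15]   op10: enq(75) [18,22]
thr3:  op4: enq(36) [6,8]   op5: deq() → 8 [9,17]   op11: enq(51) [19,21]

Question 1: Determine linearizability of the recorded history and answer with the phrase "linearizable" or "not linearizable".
cut after 6 events: linearizable; cut after 7 events (op3 responds, time 7): not linearizable
2 orders of the 3 completed queue ops respect real time; none is legal
include/drop combinations of the 1 pending operation (op4) were all tried; none helps
e.g. op1, op2, op3 (pending dropped): illegal at step 3, since op3 deq() → 36 cannot apply there
e.g. op1, op3, op2 (pending dropped): illegal at step 2, since op3 deq() → 36 cannot apply there

not linearizable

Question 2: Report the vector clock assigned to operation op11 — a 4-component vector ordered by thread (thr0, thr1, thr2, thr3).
Answer: (2, 0, 0, 3)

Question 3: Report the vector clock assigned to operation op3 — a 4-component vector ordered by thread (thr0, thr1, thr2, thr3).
Answer: (0, 1, 0, 1)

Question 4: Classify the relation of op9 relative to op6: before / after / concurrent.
Answer: after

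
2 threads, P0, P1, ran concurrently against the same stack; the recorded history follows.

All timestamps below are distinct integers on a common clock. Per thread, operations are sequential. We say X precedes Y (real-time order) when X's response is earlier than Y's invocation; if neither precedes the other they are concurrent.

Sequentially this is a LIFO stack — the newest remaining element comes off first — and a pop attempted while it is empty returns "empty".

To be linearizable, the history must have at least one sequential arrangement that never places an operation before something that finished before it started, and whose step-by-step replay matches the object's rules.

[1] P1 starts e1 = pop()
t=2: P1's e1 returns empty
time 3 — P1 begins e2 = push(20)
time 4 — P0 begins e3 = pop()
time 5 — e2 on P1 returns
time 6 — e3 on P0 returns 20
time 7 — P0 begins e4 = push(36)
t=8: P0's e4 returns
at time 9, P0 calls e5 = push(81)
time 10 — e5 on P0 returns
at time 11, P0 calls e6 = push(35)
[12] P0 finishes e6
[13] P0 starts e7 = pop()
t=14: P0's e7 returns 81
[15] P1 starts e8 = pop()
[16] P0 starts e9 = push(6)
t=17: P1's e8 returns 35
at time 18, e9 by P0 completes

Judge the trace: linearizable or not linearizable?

cut after 13 events: linearizable; cut after 14 events (e7 responds, time 14): not linearizable
checked exhaustively: 2 real-time-consistent orders of 7 completed operations, zero legal stack replays
e.g. e1, e2, e3, e4, e5, e6, e7: illegal at step 7, since e7 pop() → 81 cannot apply there
e.g. e1, e3, e2, e4, e5, e6, e7: illegal at step 2, since e3 pop() → 20 cannot apply there

not linearizable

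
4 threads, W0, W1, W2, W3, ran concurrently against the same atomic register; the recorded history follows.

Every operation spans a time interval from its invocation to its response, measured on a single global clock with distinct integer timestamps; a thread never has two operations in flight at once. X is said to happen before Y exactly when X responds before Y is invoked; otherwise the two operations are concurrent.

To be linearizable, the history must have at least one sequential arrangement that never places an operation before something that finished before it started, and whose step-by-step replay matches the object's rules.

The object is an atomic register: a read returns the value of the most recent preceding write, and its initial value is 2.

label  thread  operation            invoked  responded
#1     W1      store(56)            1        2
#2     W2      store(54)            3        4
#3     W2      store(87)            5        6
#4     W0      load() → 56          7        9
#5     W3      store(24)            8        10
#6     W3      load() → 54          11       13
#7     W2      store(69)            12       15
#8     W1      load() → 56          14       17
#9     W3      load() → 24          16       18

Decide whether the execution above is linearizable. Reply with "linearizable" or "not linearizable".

events 1..8 are fine; event 9 — the response of #4 at time 9 — makes the prefix non-linearizable
the sole real-time-consistent order of 4 completed operations fails the atomic register replay
no completion choice of the 1 pending operation (#5) rescues it — every subset was tried
one such order, #1, #2, #3, #4 (pending dropped), breaks at step 4 where #4 load() → 56 is illegal

not linearizable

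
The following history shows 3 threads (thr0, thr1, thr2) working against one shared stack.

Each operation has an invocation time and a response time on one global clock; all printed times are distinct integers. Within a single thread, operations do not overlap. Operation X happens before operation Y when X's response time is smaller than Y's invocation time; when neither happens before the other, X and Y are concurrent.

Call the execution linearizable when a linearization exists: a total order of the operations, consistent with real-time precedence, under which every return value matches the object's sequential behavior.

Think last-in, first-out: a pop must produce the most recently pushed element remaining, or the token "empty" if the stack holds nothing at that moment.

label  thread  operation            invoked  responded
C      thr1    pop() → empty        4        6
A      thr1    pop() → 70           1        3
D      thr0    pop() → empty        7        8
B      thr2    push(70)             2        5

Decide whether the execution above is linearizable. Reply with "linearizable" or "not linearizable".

witness order: B, A, C, D
step 1: B push(70) — stack <70>
step 2: A pop() → 70 — stack <>
step 3: C pop() → empty — stack <>
step 4: D pop() → empty — stack <>

linearizable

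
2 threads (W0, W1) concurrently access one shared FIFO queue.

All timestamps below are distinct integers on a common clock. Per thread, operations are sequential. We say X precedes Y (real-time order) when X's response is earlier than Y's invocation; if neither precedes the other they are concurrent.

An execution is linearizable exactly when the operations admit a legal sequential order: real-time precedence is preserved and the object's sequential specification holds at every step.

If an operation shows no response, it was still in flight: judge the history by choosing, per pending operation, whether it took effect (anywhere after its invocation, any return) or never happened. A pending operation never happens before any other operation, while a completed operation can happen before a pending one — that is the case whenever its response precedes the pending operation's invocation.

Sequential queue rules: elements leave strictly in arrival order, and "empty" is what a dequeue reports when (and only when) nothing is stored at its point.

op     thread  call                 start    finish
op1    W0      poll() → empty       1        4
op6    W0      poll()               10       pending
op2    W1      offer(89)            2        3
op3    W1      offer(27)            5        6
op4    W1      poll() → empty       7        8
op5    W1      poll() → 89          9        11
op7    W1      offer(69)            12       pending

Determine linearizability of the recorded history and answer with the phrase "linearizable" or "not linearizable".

cut after 7 events: linearizable; cut after 8 events (op4 responds, time 8): not linearizable
checked exhaustively: 2 real-time-consistent orders of 4 completed operations, zero legal FIFO queue replays
e.g. op1, op2, op3, op4: illegal at step 4, since op4 poll() → empty cannot apply there
e.g. op2, op1, op3, op4: illegal at step 2, since op1 poll() → empty cannot apply there

not linearizable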